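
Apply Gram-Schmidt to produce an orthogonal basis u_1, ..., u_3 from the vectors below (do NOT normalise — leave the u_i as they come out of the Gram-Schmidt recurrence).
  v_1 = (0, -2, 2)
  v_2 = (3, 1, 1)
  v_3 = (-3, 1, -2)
Orthogonal basis:
  u_1 = (0, -2, 2)
  u_2 = (3, 1, 1)
  u_3 = (-3/11, 9/22, 9/22)

Apply the Gram-Schmidt recurrence
  u_1 = v_1
  u_i = v_i − Σ_{j<i} ((v_i · u_j) / (u_j · u_j)) · u_j.

Step by step this gives:
  u_1 = (0, -2, 2)
  u_2 = (3, 1, 1)
  u_3 = (-3/11, 9/22, 9/22)

Orthogonality check:
  u_2 · u_1 = 0 (should be 0)
  u_3 · u_1 = 0 (should be 0)
  u_3 · u_2 = 0 (should be 0)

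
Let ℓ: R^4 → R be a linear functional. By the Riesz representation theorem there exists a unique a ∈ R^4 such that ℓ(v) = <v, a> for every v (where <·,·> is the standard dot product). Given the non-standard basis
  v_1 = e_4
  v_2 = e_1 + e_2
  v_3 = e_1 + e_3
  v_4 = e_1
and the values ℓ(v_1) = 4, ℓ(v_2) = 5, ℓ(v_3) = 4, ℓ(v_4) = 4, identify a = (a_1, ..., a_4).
a = (4, 1, 0, 4)

Write a = (a_1, ..., a_4) in the standard basis. For each basis vector v_i, ℓ(v_i) = <v_i, a> is a linear equation in the a_j's. Collect the n equations into a matrix system V a = ℓ, where row i of V is v_i (expressed in the standard basis). Since V is invertible (lower-triangular with 1s on the diagonal, up to permutation), solve by back-substitution:
  V =
[[0, 0, 0, 1],
 [1, 1, 0, 0],
 [1, 0, 1, 0],
 [1, 0, 0, 0]]
  V a = (4, 5, 4, 4)
Solving gives a = (4, 1, 0, 4).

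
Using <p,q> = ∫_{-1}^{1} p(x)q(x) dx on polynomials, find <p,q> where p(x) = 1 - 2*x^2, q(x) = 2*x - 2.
<p,q> = -4/3

Expand the product: p(x)·q(x) = -4*x^3 + 4*x^2 + 2*x - 2.
∫_{-1}^{1} of each monomial x^k gives [2/(k+1) if k even, 0 if k odd]. Integrating term-by-term (or equivalently evaluating the antiderivative F(x) = -x^4 + 4*x^3/3 + x^2 - 2*x at the endpoints):
  F(1) − F(−1) = -2/3 − (2/3) = -4/3.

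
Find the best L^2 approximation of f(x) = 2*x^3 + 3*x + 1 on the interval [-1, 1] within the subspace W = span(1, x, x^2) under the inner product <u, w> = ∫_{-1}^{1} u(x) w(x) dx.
g(x) = 21*x/5 + 1

The best approximation g ∈ W is the orthogonal projection of f onto W. Writing g = a_0 + a_1 x + a_2 x^2, the coefficients solve the normal equations G · a = b where
  G_{ij} = <φ_i, φ_j> and b_i = <f, φ_i>, with φ_0 = 1, φ_1 = x, φ_2 = x^2.
G =
  [2, 0, 2/3]
  [0, 2/3, 0]
  [2/3, 0, 2/5],
b = (2, 14/5, 2/3).
Solving gives a_0 = 1, a_1 = 21/5, a_2 = 0, so
  g(x) = 21*x/5 + 1.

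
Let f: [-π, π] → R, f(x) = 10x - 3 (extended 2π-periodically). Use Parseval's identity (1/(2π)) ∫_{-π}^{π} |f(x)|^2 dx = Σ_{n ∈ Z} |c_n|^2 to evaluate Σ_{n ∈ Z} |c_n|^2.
Σ |c_n|^2 = 100π^2/3 + 9

Expand and integrate term by term over [-π, π]:
  ∫ (10x)^2 dx = 100·(2π^3/3); ∫ 2·10·(-3)·x dx = 0 (odd integrand); ∫ (-3)^2 dx = 9·2π.
So (1/(2π)) ∫_{-π}^{π} (10x - 3)^2 dx = 100π^2/3 + 9 = 100π^2/3 + 9.
Parseval ⇒ Σ |c_n|^2 = 100π^2/3 + 9.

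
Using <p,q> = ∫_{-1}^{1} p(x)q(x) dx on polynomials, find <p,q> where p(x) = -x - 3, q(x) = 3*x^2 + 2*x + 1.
<p,q> = -40/3

Expand the product: p(x)·q(x) = -3*x^3 - 11*x^2 - 7*x - 3.
∫_{-1}^{1} of each monomial x^k gives [2/(k+1) if k even, 0 if k odd]. Integrating term-by-term (or equivalently evaluating the antiderivative F(x) = -3*x^4/4 - 11*x^3/3 - 7*x^2/2 - 3*x at the endpoints):
  F(1) − F(−1) = -131/12 − (29/12) = -40/3.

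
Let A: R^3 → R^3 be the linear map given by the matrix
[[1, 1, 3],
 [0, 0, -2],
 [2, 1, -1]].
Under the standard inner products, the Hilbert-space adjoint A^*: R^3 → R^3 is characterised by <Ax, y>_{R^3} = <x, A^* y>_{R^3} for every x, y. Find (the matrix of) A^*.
A^* = A^T =
[[1, 0, 2],
 [1, 0, 1],
 [3, -2, -1]]

For real matrices with standard dot products, the defining identity <Ax, y> = <x, A^* y> gives (Ax)^T y = x^T (A^*) y, i.e. x^T A^T y = x^T (A^*) y. Since this holds for all x, y, we must have A^* = A^T. Therefore
A^* =
[[1, 0, 2],
 [1, 0, 1],
 [3, -2, -1]].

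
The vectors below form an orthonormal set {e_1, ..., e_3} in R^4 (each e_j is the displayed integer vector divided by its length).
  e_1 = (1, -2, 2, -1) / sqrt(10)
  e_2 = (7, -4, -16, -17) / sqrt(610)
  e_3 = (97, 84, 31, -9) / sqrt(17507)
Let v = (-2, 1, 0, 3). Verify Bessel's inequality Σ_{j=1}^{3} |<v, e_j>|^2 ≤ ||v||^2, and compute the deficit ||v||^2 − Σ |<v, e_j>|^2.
Σ |<v, e_j>|^2 = 3954/287; ||v||^2 = 14; deficit = 64/287

Write each e_j = u_j / sqrt(<u_j, u_j>) where u_j is the displayed integer vector. Then <v, e_j> = <v, u_j> / sqrt(<u_j, u_j>), so |<v, e_j>|^2 = <v, u_j>^2 / <u_j, u_j>.
Coefficients: <v, e_1> = -7/sqrt(10), <v, e_2> = -69/sqrt(610), <v, e_3> = -137/sqrt(17507).
Square and sum: Σ |<v, e_j>|^2 = 3954/287.
Compute ||v||^2 = v·v = 14.
Deficit = 14 − 3954/287 = 64/287 ≥ 0, confirming Bessel's inequality. (The deficit equals ||v − Σ <v,e_j> e_j||^2, the squared distance from v to span{e_j}.)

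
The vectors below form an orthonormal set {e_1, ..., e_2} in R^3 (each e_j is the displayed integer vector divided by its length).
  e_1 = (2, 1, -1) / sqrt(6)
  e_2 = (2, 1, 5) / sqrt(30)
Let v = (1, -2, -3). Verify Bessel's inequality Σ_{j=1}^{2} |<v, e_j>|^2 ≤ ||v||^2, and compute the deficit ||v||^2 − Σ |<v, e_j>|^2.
Σ |<v, e_j>|^2 = 9; ||v||^2 = 14; deficit = 5

Write each e_j = u_j / sqrt(<u_j, u_j>) where u_j is the displayed integer vector. Then <v, e_j> = <v, u_j> / sqrt(<u_j, u_j>), so |<v, e_j>|^2 = <v, u_j>^2 / <u_j, u_j>.
Coefficients: <v, e_1> = 3/sqrt(6), <v, e_2> = -15/sqrt(30).
Square and sum: Σ |<v, e_j>|^2 = 9.
Compute ||v||^2 = v·v = 14.
Deficit = 14 − 9 = 5 ≥ 0, confirming Bessel's inequality. (The deficit equals ||v − Σ <v,e_j> e_j||^2, the squared distance from v to span{e_j}.)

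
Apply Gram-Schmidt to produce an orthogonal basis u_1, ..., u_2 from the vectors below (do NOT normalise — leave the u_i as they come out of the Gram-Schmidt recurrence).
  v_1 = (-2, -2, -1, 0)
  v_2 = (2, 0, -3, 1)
Orthogonal basis:
  u_1 = (-2, -2, -1, 0)
  u_2 = (16/9, -2/9, -28/9, 1)

Apply the Gram-Schmidt recurrence
  u_1 = v_1
  u_i = v_i − Σ_{j<i} ((v_i · u_j) / (u_j · u_j)) · u_j.

Step by step this gives:
  u_1 = (-2, -2, -1, 0)
  u_2 = (16/9, -2/9, -28/9, 1)

Orthogonality check:
  u_2 · u_1 = 0 (should be 0)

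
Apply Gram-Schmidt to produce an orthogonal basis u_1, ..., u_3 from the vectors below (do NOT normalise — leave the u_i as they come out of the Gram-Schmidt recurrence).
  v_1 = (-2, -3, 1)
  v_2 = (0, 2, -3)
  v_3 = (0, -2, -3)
Orthogonal basis:
  u_1 = (-2, -3, 1)
  u_2 = (-9/7, 1/14, -33/14)
  u_3 = (168/101, -144/101, -96/101)

Apply the Gram-Schmidt recurrence
  u_1 = v_1
  u_i = v_i − Σ_{j<i} ((v_i · u_j) / (u_j · u_j)) · u_j.

Step by step this gives:
  u_1 = (-2, -3, 1)
  u_2 = (-9/7, 1/14, -33/14)
  u_3 = (168/101, -144/101, -96/101)

Orthogonality check:
  u_2 · u_1 = 0 (should be 0)
  u_3 · u_1 = 0 (should be 0)
  u_3 · u_2 = 0 (should be 0)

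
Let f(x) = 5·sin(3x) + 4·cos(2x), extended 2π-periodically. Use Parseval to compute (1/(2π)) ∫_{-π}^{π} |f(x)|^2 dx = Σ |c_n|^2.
Σ |c_n|^2 = 41/2

Expand |f|^2 and use orthogonality of {sin(nx), cos(mx)} on [-π, π]:
  ∫_{-π}^{π} sin(nx)^2 dx = π, ∫ cos(mx)^2 dx = π, and cross terms integrate to 0.
So ∫_{-π}^{π} f(x)^2 dx = 5^2 · π + 4^2 · π = (25 + 16)π.
Divide by 2π: (25 + 16)/2 = 41/2.
By Parseval, this equals Σ |c_n|^2.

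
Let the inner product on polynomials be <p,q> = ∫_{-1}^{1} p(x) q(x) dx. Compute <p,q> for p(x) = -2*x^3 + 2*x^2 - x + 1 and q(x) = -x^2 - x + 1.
<p,q> = 10/3

Expand the product: p(x)·q(x) = 2*x^5 - 3*x^3 + 2*x^2 - 2*x + 1.
∫_{-1}^{1} of each monomial x^k gives [2/(k+1) if k even, 0 if k odd]. Integrating term-by-term (or equivalently evaluating the antiderivative F(x) = x^6/3 - 3*x^4/4 + 2*x^3/3 - x^2 + x at the endpoints):
  F(1) − F(−1) = 1/4 − (-37/12) = 10/3.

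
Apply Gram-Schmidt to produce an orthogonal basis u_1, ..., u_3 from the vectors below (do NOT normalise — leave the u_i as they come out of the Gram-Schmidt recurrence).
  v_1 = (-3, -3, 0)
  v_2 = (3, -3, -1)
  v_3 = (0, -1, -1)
Orthogonal basis:
  u_1 = (-3, -3, 0)
  u_2 = (3, -3, -1)
  u_3 = (-5/38, 5/38, -15/19)

Apply the Gram-Schmidt recurrence
  u_1 = v_1
  u_i = v_i − Σ_{j<i} ((v_i · u_j) / (u_j · u_j)) · u_j.

Step by step this gives:
  u_1 = (-3, -3, 0)
  u_2 = (3, -3, -1)
  u_3 = (-5/38, 5/38, -15/19)

Orthogonality check:
  u_2 · u_1 = 0 (should be 0)
  u_3 · u_1 = 0 (should be 0)
  u_3 · u_2 = 0 (should be 0)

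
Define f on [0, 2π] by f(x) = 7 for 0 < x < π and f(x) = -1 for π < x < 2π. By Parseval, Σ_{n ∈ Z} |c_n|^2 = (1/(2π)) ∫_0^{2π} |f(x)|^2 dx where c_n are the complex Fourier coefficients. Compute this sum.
Σ |c_n|^2 = 25

Parseval equates the L^2 energy of f (normalised by 1/(2π)) with the ℓ^2 sum of its Fourier coefficients: (1/(2π)) ∫_0^{2π} |f|^2 = Σ |c_n|^2.
Compute the left side: (1/(2π)) [∫_0^π 7^2 dx + ∫_π^{2π} (-1)^2 dx] = (1/(2π)) · (49π + 1π) = (49 + 1)/2 = 25.
So Σ_{n ∈ Z} |c_n|^2 = 25.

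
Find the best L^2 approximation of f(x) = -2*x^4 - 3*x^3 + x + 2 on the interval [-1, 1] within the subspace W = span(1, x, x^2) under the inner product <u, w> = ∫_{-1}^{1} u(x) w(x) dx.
g(x) = -12*x^2/7 - 4*x/5 + 76/35

The best approximation g ∈ W is the orthogonal projection of f onto W. Writing g = a_0 + a_1 x + a_2 x^2, the coefficients solve the normal equations G · a = b where
  G_{ij} = <φ_i, φ_j> and b_i = <f, φ_i>, with φ_0 = 1, φ_1 = x, φ_2 = x^2.
G =
  [2, 0, 2/3]
  [0, 2/3, 0]
  [2/3, 0, 2/5],
b = (16/5, -8/15, 16/21).
Solving gives a_0 = 76/35, a_1 = -4/5, a_2 = -12/7, so
  g(x) = -12*x^2/7 - 4*x/5 + 76/35.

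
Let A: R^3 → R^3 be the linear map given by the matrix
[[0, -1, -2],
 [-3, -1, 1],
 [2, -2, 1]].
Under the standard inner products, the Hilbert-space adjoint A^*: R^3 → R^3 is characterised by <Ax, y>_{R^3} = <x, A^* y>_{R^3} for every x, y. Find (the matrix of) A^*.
A^* = A^T =
[[0, -3, 2],
 [-1, -1, -2],
 [-2, 1, 1]]

For real matrices with standard dot products, the defining identity <Ax, y> = <x, A^* y> gives (Ax)^T y = x^T (A^*) y, i.e. x^T A^T y = x^T (A^*) y. Since this holds for all x, y, we must have A^* = A^T. Therefore
A^* =
[[0, -3, 2],
 [-1, -1, -2],
 [-2, 1, 1]].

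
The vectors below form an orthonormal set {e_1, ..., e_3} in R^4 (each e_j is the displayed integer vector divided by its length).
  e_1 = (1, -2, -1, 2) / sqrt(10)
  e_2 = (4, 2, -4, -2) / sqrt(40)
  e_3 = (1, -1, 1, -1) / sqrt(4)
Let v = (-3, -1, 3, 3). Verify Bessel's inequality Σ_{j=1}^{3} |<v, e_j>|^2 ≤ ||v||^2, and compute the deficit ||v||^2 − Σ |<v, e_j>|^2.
Σ |<v, e_j>|^2 = 27; ||v||^2 = 28; deficit = 1

Write each e_j = u_j / sqrt(<u_j, u_j>) where u_j is the displayed integer vector. Then <v, e_j> = <v, u_j> / sqrt(<u_j, u_j>), so |<v, e_j>|^2 = <v, u_j>^2 / <u_j, u_j>.
Coefficients: <v, e_1> = 2/sqrt(10), <v, e_2> = -32/sqrt(40), <v, e_3> = -2/sqrt(4).
Square and sum: Σ |<v, e_j>|^2 = 27.
Compute ||v||^2 = v·v = 28.
Deficit = 28 − 27 = 1 ≥ 0, confirming Bessel's inequality. (The deficit equals ||v − Σ <v,e_j> e_j||^2, the squared distance from v to span{e_j}.)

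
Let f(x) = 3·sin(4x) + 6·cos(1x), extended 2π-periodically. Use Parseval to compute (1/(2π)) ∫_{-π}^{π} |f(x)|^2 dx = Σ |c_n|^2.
Σ |c_n|^2 = 45/2

Expand |f|^2 and use orthogonality of {sin(nx), cos(mx)} on [-π, π]:
  ∫_{-π}^{π} sin(nx)^2 dx = π, ∫ cos(mx)^2 dx = π, and cross terms integrate to 0.
So ∫_{-π}^{π} f(x)^2 dx = 3^2 · π + 6^2 · π = (9 + 36)π.
Divide by 2π: (9 + 36)/2 = 45/2.
By Parseval, this equals Σ |c_n|^2.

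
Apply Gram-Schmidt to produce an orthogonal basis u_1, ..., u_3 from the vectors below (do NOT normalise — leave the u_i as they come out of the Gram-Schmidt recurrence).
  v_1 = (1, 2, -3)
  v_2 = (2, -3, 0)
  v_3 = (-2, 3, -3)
Orthogonal basis:
  u_1 = (1, 2, -3)
  u_2 = (16/7, -17/7, -6/7)
  u_3 = (-189/166, -63/83, -147/166)

Apply the Gram-Schmidt recurrence
  u_1 = v_1
  u_i = v_i − Σ_{j<i} ((v_i · u_j) / (u_j · u_j)) · u_j.

Step by step this gives:
  u_1 = (1, 2, -3)
  u_2 = (16/7, -17/7, -6/7)
  u_3 = (-189/166, -63/83, -147/166)

Orthogonality check:
  u_2 · u_1 = 0 (should be 0)
  u_3 · u_1 = 0 (should be 0)
  u_3 · u_2 = 0 (should be 0)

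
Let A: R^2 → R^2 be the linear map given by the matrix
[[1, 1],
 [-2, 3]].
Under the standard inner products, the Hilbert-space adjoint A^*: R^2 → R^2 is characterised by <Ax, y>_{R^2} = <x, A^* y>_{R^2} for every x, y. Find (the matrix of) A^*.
A^* = A^T =
[[1, -2],
 [1, 3]]

For real matrices with standard dot products, the defining identity <Ax, y> = <x, A^* y> gives (Ax)^T y = x^T (A^*) y, i.e. x^T A^T y = x^T (A^*) y. Since this holds for all x, y, we must have A^* = A^T. Therefore
A^* =
[[1, -2],
 [1, 3]].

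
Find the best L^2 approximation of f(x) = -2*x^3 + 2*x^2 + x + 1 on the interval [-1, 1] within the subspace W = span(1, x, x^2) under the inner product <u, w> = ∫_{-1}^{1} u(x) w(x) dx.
g(x) = 2*x^2 - x/5 + 1

The best approximation g ∈ W is the orthogonal projection of f onto W. Writing g = a_0 + a_1 x + a_2 x^2, the coefficients solve the normal equations G · a = b where
  G_{ij} = <φ_i, φ_j> and b_i = <f, φ_i>, with φ_0 = 1, φ_1 = x, φ_2 = x^2.
G =
  [2, 0, 2/3]
  [0, 2/3, 0]
  [2/3, 0, 2/5],
b = (10/3, -2/15, 22/15).
Solving gives a_0 = 1, a_1 = -1/5, a_2 = 2, so
  g(x) = 2*x^2 - x/5 + 1.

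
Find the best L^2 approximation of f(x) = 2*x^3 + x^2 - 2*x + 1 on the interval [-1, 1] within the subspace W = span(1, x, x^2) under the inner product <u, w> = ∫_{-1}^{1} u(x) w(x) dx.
g(x) = x^2 - 4*x/5 + 1

The best approximation g ∈ W is the orthogonal projection of f onto W. Writing g = a_0 + a_1 x + a_2 x^2, the coefficients solve the normal equations G · a = b where
  G_{ij} = <φ_i, φ_j> and b_i = <f, φ_i>, with φ_0 = 1, φ_1 = x, φ_2 = x^2.
G =
  [2, 0, 2/3]
  [0, 2/3, 0]
  [2/3, 0, 2/5],
b = (8/3, -8/15, 16/15).
Solving gives a_0 = 1, a_1 = -4/5, a_2 = 1, so
  g(x) = x^2 - 4*x/5 + 1.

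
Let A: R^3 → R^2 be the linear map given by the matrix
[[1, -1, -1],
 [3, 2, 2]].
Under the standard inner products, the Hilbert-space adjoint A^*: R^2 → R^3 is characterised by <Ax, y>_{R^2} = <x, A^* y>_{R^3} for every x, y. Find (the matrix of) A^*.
A^* = A^T =
[[1, 3],
 [-1, 2],
 [-1, 2]]

For real matrices with standard dot products, the defining identity <Ax, y> = <x, A^* y> gives (Ax)^T y = x^T (A^*) y, i.e. x^T A^T y = x^T (A^*) y. Since this holds for all x, y, we must have A^* = A^T. Therefore
A^* =
[[1, 3],
 [-1, 2],
 [-1, 2]].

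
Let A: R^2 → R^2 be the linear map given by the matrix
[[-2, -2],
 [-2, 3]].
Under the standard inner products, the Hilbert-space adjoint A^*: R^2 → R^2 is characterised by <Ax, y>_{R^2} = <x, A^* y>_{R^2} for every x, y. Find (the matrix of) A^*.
A^* = A^T =
[[-2, -2],
 [-2, 3]]

For real matrices with standard dot products, the defining identity <Ax, y> = <x, A^* y> gives (Ax)^T y = x^T (A^*) y, i.e. x^T A^T y = x^T (A^*) y. Since this holds for all x, y, we must have A^* = A^T. Therefore
A^* =
[[-2, -2],
 [-2, 3]].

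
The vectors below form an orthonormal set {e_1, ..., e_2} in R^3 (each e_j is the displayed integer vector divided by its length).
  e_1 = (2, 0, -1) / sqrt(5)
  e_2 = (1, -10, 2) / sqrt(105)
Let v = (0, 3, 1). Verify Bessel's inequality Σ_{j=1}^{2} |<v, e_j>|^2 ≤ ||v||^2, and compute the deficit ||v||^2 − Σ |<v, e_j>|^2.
Σ |<v, e_j>|^2 = 23/3; ||v||^2 = 10; deficit = 7/3

Write each e_j = u_j / sqrt(<u_j, u_j>) where u_j is the displayed integer vector. Then <v, e_j> = <v, u_j> / sqrt(<u_j, u_j>), so |<v, e_j>|^2 = <v, u_j>^2 / <u_j, u_j>.
Coefficients: <v, e_1> = -1/sqrt(5), <v, e_2> = -28/sqrt(105).
Square and sum: Σ |<v, e_j>|^2 = 23/3.
Compute ||v||^2 = v·v = 10.
Deficit = 10 − 23/3 = 7/3 ≥ 0, confirming Bessel's inequality. (The deficit equals ||v − Σ <v,e_j> e_j||^2, the squared distance from v to span{e_j}.)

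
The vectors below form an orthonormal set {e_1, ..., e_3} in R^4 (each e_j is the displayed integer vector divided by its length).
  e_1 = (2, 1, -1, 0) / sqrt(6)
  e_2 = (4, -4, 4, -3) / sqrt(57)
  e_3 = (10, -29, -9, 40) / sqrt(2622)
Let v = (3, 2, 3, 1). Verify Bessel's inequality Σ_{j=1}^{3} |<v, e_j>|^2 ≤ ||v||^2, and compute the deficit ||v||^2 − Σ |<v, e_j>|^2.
Σ |<v, e_j>|^2 = 166/23; ||v||^2 = 23; deficit = 363/23

Write each e_j = u_j / sqrt(<u_j, u_j>) where u_j is the displayed integer vector. Then <v, e_j> = <v, u_j> / sqrt(<u_j, u_j>), so |<v, e_j>|^2 = <v, u_j>^2 / <u_j, u_j>.
Coefficients: <v, e_1> = 5/sqrt(6), <v, e_2> = 13/sqrt(57), <v, e_3> = -15/sqrt(2622).
Square and sum: Σ |<v, e_j>|^2 = 166/23.
Compute ||v||^2 = v·v = 23.
Deficit = 23 − 166/23 = 363/23 ≥ 0, confirming Bessel's inequality. (The deficit equals ||v − Σ <v,e_j> e_j||^2, the squared distance from v to span{e_j}.)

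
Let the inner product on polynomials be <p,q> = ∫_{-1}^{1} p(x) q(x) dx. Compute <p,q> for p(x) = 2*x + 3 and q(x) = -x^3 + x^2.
<p,q> = 6/5

Expand the product: p(x)·q(x) = -2*x^4 - x^3 + 3*x^2.
∫_{-1}^{1} of each monomial x^k gives [2/(k+1) if k even, 0 if k odd]. Integrating term-by-term (or equivalently evaluating the antiderivative F(x) = -2*x^5/5 - x^4/4 + x^3 at the endpoints):
  F(1) − F(−1) = 7/20 − (-17/20) = 6/5.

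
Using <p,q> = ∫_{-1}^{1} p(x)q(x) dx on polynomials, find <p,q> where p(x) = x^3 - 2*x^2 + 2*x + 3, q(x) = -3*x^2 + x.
<p,q> = -28/15

Expand the product: p(x)·q(x) = -3*x^5 + 7*x^4 - 8*x^3 - 7*x^2 + 3*x.
∫_{-1}^{1} of each monomial x^k gives [2/(k+1) if k even, 0 if k odd]. Integrating term-by-term (or equivalently evaluating the antiderivative F(x) = -x^6/2 + 7*x^5/5 - 2*x^4 - 7*x^3/3 + 3*x^2/2 at the endpoints):
  F(1) − F(−1) = -29/15 − (-1/15) = -28/15.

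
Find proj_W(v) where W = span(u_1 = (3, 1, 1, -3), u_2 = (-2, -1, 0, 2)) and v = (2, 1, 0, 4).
proj_W(v) = (-8/11, -1/11, -6/11, 8/11)

Set up U = [u_1 | ... | u_2] ∈ R^(4×2). The projector onto W = col(U) is P = U (U^T U)^(-1) U^T.
Compute U^T U =
  [20, -13]
  [-13, 9],
and U^T v = (-5, 3).
Solve U^T U · c = U^T v for the coefficients: c = (-6/11, -5/11). The projection is proj_W(v) = U c.
Check: (v - proj_W(v)) · u_1 = 0  (should be 0).
Check: (v - proj_W(v)) · u_2 = 0  (should be 0).
Result: proj_W(v) = (-8/11, -1/11, -6/11, 8/11).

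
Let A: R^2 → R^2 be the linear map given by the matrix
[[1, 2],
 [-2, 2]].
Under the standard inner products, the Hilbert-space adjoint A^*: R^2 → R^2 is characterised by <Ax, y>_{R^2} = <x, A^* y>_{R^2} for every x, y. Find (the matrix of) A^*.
A^* = A^T =
[[1, -2],
 [2, 2]]

For real matrices with standard dot products, the defining identity <Ax, y> = <x, A^* y> gives (Ax)^T y = x^T (A^*) y, i.e. x^T A^T y = x^T (A^*) y. Since this holds for all x, y, we must have A^* = A^T. Therefore
A^* =
[[1, -2],
 [2, 2]].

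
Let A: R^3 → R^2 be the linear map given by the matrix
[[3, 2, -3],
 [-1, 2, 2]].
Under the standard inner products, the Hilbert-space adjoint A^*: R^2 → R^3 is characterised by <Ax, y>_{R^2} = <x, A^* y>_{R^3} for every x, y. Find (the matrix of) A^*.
A^* = A^T =
[[3, -1],
 [2, 2],
 [-3, 2]]

For real matrices with standard dot products, the defining identity <Ax, y> = <x, A^* y> gives (Ax)^T y = x^T (A^*) y, i.e. x^T A^T y = x^T (A^*) y. Since this holds for all x, y, we must have A^* = A^T. Therefore
A^* =
[[3, -1],
 [2, 2],
 [-3, 2]].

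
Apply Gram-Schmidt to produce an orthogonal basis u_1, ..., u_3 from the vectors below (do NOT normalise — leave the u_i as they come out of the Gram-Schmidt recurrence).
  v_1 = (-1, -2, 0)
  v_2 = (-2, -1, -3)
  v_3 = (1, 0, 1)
Orthogonal basis:
  u_1 = (-1, -2, 0)
  u_2 = (-6/5, 3/5, -3)
  u_3 = (1/3, -1/6, -1/6)

Apply the Gram-Schmidt recurrence
  u_1 = v_1
  u_i = v_i − Σ_{j<i} ((v_i · u_j) / (u_j · u_j)) · u_j.

Step by step this gives:
  u_1 = (-1, -2, 0)
  u_2 = (-6/5, 3/5, -3)
  u_3 = (1/3, -1/6, -1/6)

Orthogonality check:
  u_2 · u_1 = 0 (should be 0)
  u_3 · u_1 = 0 (should be 0)
  u_3 · u_2 = 0 (should be 0)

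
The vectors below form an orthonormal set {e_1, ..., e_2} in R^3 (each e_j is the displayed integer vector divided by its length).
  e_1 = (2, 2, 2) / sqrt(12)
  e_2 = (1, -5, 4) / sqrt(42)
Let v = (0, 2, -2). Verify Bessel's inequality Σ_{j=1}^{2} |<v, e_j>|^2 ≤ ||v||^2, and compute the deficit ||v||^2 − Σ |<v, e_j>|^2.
Σ |<v, e_j>|^2 = 54/7; ||v||^2 = 8; deficit = 2/7

Write each e_j = u_j / sqrt(<u_j, u_j>) where u_j is the displayed integer vector. Then <v, e_j> = <v, u_j> / sqrt(<u_j, u_j>), so |<v, e_j>|^2 = <v, u_j>^2 / <u_j, u_j>.
Coefficients: <v, e_1> = 0/sqrt(12), <v, e_2> = -18/sqrt(42).
Square and sum: Σ |<v, e_j>|^2 = 54/7.
Compute ||v||^2 = v·v = 8.
Deficit = 8 − 54/7 = 2/7 ≥ 0, confirming Bessel's inequality. (The deficit equals ||v − Σ <v,e_j> e_j||^2, the squared distance from v to span{e_j}.)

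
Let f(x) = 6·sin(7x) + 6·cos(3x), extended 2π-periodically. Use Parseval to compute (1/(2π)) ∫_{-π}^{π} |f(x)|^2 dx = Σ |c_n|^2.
Σ |c_n|^2 = 36

Expand |f|^2 and use orthogonality of {sin(nx), cos(mx)} on [-π, π]:
  ∫_{-π}^{π} sin(nx)^2 dx = π, ∫ cos(mx)^2 dx = π, and cross terms integrate to 0.
So ∫_{-π}^{π} f(x)^2 dx = 6^2 · π + 6^2 · π = (36 + 36)π.
Divide by 2π: (36 + 36)/2 = 36.
By Parseval, this equals Σ |c_n|^2.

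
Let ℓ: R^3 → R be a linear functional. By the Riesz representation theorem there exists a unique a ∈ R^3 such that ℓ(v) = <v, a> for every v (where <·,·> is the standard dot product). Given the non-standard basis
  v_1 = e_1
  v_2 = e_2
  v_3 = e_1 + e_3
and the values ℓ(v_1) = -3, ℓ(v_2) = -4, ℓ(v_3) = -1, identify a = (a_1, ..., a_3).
a = (-3, -4, 2)

Write a = (a_1, ..., a_3) in the standard basis. For each basis vector v_i, ℓ(v_i) = <v_i, a> is a linear equation in the a_j's. Collect the n equations into a matrix system V a = ℓ, where row i of V is v_i (expressed in the standard basis). Since V is invertible (lower-triangular with 1s on the diagonal, up to permutation), solve by back-substitution:
  V =
[[1, 0, 0],
 [0, 1, 0],
 [1, 0, 1]]
  V a = (-3, -4, -1)
Solving gives a = (-3, -4, 2).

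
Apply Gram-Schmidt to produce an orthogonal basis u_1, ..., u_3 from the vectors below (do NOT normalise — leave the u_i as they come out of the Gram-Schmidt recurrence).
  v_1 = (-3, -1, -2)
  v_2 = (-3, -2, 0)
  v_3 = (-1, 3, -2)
Orthogonal basis:
  u_1 = (-3, -1, -2)
  u_2 = (-9/14, -17/14, 11/7)
  u_3 = (-64/61, 96/61, 48/61)

Apply the Gram-Schmidt recurrence
  u_1 = v_1
  u_i = v_i − Σ_{j<i} ((v_i · u_j) / (u_j · u_j)) · u_j.

Step by step this gives:
  u_1 = (-3, -1, -2)
  u_2 = (-9/14, -17/14, 11/7)
  u_3 = (-64/61, 96/61, 48/61)

Orthogonality check:
  u_2 · u_1 = 0 (should be 0)
  u_3 · u_1 = 0 (should be 0)
  u_3 · u_2 = 0 (should be 0)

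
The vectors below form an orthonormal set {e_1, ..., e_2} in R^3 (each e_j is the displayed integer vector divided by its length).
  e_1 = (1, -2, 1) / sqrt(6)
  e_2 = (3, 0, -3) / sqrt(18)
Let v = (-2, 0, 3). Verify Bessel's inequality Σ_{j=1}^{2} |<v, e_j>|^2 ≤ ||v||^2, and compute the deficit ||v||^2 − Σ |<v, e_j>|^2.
Σ |<v, e_j>|^2 = 38/3; ||v||^2 = 13; deficit = 1/3

Write each e_j = u_j / sqrt(<u_j, u_j>) where u_j is the displayed integer vector. Then <v, e_j> = <v, u_j> / sqrt(<u_j, u_j>), so |<v, e_j>|^2 = <v, u_j>^2 / <u_j, u_j>.
Coefficients: <v, e_1> = 1/sqrt(6), <v, e_2> = -15/sqrt(18).
Square and sum: Σ |<v, e_j>|^2 = 38/3.
Compute ||v||^2 = v·v = 13.
Deficit = 13 − 38/3 = 1/3 ≥ 0, confirming Bessel's inequality. (The deficit equals ||v − Σ <v,e_j> e_j||^2, the squared distance from v to span{e_j}.)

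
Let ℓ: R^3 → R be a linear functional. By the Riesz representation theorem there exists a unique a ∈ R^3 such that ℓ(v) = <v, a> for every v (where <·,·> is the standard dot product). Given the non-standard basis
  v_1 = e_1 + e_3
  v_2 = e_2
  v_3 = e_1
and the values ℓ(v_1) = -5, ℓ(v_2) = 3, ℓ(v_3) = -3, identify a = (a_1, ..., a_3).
a = (-3, 3, -2)

Write a = (a_1, ..., a_3) in the standard basis. For each basis vector v_i, ℓ(v_i) = <v_i, a> is a linear equation in the a_j's. Collect the n equations into a matrix system V a = ℓ, where row i of V is v_i (expressed in the standard basis). Since V is invertible (lower-triangular with 1s on the diagonal, up to permutation), solve by back-substitution:
  V =
[[1, 0, 1],
 [0, 1, 0],
 [1, 0, 0]]
  V a = (-5, 3, -3)
Solving gives a = (-3, 3, -2).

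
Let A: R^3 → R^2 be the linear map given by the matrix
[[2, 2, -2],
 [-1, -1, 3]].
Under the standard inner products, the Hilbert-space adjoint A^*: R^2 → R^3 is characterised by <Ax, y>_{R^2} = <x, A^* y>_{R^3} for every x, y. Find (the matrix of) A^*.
A^* = A^T =
[[2, -1],
 [2, -1],
 [-2, 3]]

For real matrices with standard dot products, the defining identity <Ax, y> = <x, A^* y> gives (Ax)^T y = x^T (A^*) y, i.e. x^T A^T y = x^T (A^*) y. Since this holds for all x, y, we must have A^* = A^T. Therefore
A^* =
[[2, -1],
 [2, -1],
 [-2, 3]].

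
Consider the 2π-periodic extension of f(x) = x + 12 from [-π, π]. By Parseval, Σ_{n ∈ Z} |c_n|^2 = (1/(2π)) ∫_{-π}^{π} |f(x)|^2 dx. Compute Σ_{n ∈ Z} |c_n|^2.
Σ |c_n|^2 = π^2/3 + 144

Expand and integrate term by term over [-π, π]:
  ∫ (x)^2 dx = 1·(2π^3/3); ∫ 2·1·(12)·x dx = 0 (odd integrand); ∫ 12^2 dx = 144·2π.
So (1/(2π)) ∫_{-π}^{π} (x + 12)^2 dx = 1π^2/3 + 144 = π^2/3 + 144.
Parseval ⇒ Σ |c_n|^2 = π^2/3 + 144.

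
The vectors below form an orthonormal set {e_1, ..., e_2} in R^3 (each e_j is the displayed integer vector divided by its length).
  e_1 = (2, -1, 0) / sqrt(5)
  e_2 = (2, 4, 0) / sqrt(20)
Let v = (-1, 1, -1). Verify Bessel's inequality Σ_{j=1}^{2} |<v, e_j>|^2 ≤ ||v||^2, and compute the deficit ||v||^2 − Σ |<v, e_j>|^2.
Σ |<v, e_j>|^2 = 2; ||v||^2 = 3; deficit = 1

Write each e_j = u_j / sqrt(<u_j, u_j>) where u_j is the displayed integer vector. Then <v, e_j> = <v, u_j> / sqrt(<u_j, u_j>), so |<v, e_j>|^2 = <v, u_j>^2 / <u_j, u_j>.
Coefficients: <v, e_1> = -3/sqrt(5), <v, e_2> = 2/sqrt(20).
Square and sum: Σ |<v, e_j>|^2 = 2.
Compute ||v||^2 = v·v = 3.
Deficit = 3 − 2 = 1 ≥ 0, confirming Bessel's inequality. (The deficit equals ||v − Σ <v,e_j> e_j||^2, the squared distance from v to span{e_j}.)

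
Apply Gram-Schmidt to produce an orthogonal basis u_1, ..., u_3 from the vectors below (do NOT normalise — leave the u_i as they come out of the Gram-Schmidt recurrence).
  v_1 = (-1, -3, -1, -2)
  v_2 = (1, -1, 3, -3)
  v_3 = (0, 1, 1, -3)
Orthogonal basis:
  u_1 = (-1, -3, -1, -2)
  u_2 = (4/3, 0, 10/3, -7/3)
  u_3 = (-34/55, 7/5, -41/55, -78/55)

Apply the Gram-Schmidt recurrence
  u_1 = v_1
  u_i = v_i − Σ_{j<i} ((v_i · u_j) / (u_j · u_j)) · u_j.

Step by step this gives:
  u_1 = (-1, -3, -1, -2)
  u_2 = (4/3, 0, 10/3, -7/3)
  u_3 = (-34/55, 7/5, -41/55, -78/55)

Orthogonality check:
  u_2 · u_1 = 0 (should be 0)
  u_3 · u_1 = 0 (should be 0)
  u_3 · u_2 = 0 (should be 0)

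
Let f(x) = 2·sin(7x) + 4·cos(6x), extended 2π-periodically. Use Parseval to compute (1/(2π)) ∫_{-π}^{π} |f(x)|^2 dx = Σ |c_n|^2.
Σ |c_n|^2 = 10

Expand |f|^2 and use orthogonality of {sin(nx), cos(mx)} on [-π, π]:
  ∫_{-π}^{π} sin(nx)^2 dx = π, ∫ cos(mx)^2 dx = π, and cross terms integrate to 0.
So ∫_{-π}^{π} f(x)^2 dx = 2^2 · π + 4^2 · π = (4 + 16)π.
Divide by 2π: (4 + 16)/2 = 10.
By Parseval, this equals Σ |c_n|^2.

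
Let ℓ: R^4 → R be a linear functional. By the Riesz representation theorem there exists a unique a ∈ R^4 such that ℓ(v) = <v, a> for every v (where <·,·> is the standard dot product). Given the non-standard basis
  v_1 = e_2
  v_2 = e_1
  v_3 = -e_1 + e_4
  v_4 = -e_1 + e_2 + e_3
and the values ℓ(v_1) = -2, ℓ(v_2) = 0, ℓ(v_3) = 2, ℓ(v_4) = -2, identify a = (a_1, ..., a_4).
a = (0, -2, 0, 2)

Write a = (a_1, ..., a_4) in the standard basis. For each basis vector v_i, ℓ(v_i) = <v_i, a> is a linear equation in the a_j's. Collect the n equations into a matrix system V a = ℓ, where row i of V is v_i (expressed in the standard basis). Since V is invertible (lower-triangular with 1s on the diagonal, up to permutation), solve by back-substitution:
  V =
[[0, 1, 0, 0],
 [1, 0, 0, 0],
 [-1, 0, 0, 1],
 [-1, 1, 1, 0]]
  V a = (-2, 0, 2, -2)
Solving gives a = (0, -2, 0, 2).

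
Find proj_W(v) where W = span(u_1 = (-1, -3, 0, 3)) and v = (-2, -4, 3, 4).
proj_W(v) = (-26/19, -78/19, 0, 78/19)

Set up U = [u_1 | ... | u_1] ∈ R^(4×1). The projector onto W = col(U) is P = U (U^T U)^(-1) U^T.
Compute U^T U =
  [19],
and U^T v = (26).
Solve U^T U · c = U^T v for the coefficients: c = (26/19). The projection is proj_W(v) = U c.
Check: (v - proj_W(v)) · u_1 = 0  (should be 0).
Result: proj_W(v) = (-26/19, -78/19, 0, 78/19).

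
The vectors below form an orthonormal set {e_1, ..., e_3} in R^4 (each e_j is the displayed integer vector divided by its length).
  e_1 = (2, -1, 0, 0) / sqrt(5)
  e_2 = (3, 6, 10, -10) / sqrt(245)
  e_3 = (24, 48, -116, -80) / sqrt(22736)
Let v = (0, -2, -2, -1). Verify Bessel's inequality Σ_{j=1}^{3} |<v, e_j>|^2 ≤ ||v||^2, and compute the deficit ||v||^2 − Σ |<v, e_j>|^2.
Σ |<v, e_j>|^2 = 140/29; ||v||^2 = 9; deficit = 121/29

Write each e_j = u_j / sqrt(<u_j, u_j>) where u_j is the displayed integer vector. Then <v, e_j> = <v, u_j> / sqrt(<u_j, u_j>), so |<v, e_j>|^2 = <v, u_j>^2 / <u_j, u_j>.
Coefficients: <v, e_1> = 2/sqrt(5), <v, e_2> = -22/sqrt(245), <v, e_3> = 216/sqrt(22736).
Square and sum: Σ |<v, e_j>|^2 = 140/29.
Compute ||v||^2 = v·v = 9.
Deficit = 9 − 140/29 = 121/29 ≥ 0, confirming Bessel's inequality. (The deficit equals ||v − Σ <v,e_j> e_j||^2, the squared distance from v to span{e_j}.)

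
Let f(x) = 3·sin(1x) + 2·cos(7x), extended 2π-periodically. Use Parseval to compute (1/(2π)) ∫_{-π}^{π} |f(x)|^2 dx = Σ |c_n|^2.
Σ |c_n|^2 = 13/2

Expand |f|^2 and use orthogonality of {sin(nx), cos(mx)} on [-π, π]:
  ∫_{-π}^{π} sin(nx)^2 dx = π, ∫ cos(mx)^2 dx = π, and cross terms integrate to 0.
So ∫_{-π}^{π} f(x)^2 dx = 3^2 · π + 2^2 · π = (9 + 4)π.
Divide by 2π: (9 + 4)/2 = 13/2.
By Parseval, this equals Σ |c_n|^2.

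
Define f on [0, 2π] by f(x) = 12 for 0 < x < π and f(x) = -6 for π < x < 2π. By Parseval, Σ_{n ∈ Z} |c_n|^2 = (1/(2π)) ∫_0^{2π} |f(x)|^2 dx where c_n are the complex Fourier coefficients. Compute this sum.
Σ |c_n|^2 = 90

Parseval equates the L^2 energy of f (normalised by 1/(2π)) with the ℓ^2 sum of its Fourier coefficients: (1/(2π)) ∫_0^{2π} |f|^2 = Σ |c_n|^2.
Compute the left side: (1/(2π)) [∫_0^π 12^2 dx + ∫_π^{2π} (-6)^2 dx] = (1/(2π)) · (144π + 36π) = (144 + 36)/2 = 90.
So Σ_{n ∈ Z} |c_n|^2 = 90.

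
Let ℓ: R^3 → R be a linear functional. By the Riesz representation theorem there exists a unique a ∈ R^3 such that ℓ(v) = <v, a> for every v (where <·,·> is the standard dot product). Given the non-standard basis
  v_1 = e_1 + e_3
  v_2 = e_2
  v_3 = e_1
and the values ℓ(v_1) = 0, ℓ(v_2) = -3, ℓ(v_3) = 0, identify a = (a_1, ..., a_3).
a = (0, -3, 0)

Write a = (a_1, ..., a_3) in the standard basis. For each basis vector v_i, ℓ(v_i) = <v_i, a> is a linear equation in the a_j's. Collect the n equations into a matrix system V a = ℓ, where row i of V is v_i (expressed in the standard basis). Since V is invertible (lower-triangular with 1s on the diagonal, up to permutation), solve by back-substitution:
  V =
[[1, 0, 1],
 [0, 1, 0],
 [1, 0, 0]]
  V a = (0, -3, 0)
Solving gives a = (0, -3, 0).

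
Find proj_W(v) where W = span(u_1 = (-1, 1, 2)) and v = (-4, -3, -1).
proj_W(v) = (1/6, -1/6, -1/3)

Set up U = [u_1 | ... | u_1] ∈ R^(3×1). The projector onto W = col(U) is P = U (U^T U)^(-1) U^T.
Compute U^T U =
  [6],
and U^T v = (-1).
Solve U^T U · c = U^T v for the coefficients: c = (-1/6). The projection is proj_W(v) = U c.
Check: (v - proj_W(v)) · u_1 = 0  (should be 0).
Result: proj_W(v) = (1/6, -1/6, -1/3).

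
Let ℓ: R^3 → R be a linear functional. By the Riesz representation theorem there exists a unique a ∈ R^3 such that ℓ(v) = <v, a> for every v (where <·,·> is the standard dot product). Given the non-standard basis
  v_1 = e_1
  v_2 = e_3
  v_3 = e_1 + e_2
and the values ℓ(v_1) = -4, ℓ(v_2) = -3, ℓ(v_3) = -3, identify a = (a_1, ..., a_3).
a = (-4, 1, -3)

Write a = (a_1, ..., a_3) in the standard basis. For each basis vector v_i, ℓ(v_i) = <v_i, a> is a linear equation in the a_j's. Collect the n equations into a matrix system V a = ℓ, where row i of V is v_i (expressed in the standard basis). Since V is invertible (lower-triangular with 1s on the diagonal, up to permutation), solve by back-substitution:
  V =
[[1, 0, 0],
 [0, 0, 1],
 [1, 1, 0]]
  V a = (-4, -3, -3)
Solving gives a = (-4, 1, -3).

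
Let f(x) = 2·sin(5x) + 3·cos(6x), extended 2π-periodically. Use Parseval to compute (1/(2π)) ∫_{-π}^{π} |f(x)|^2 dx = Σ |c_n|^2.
Σ |c_n|^2 = 13/2

Expand |f|^2 and use orthogonality of {sin(nx), cos(mx)} on [-π, π]:
  ∫_{-π}^{π} sin(nx)^2 dx = π, ∫ cos(mx)^2 dx = π, and cross terms integrate to 0.
So ∫_{-π}^{π} f(x)^2 dx = 2^2 · π + 3^2 · π = (4 + 9)π.
Divide by 2π: (4 + 9)/2 = 13/2.
By Parseval, this equals Σ |c_n|^2.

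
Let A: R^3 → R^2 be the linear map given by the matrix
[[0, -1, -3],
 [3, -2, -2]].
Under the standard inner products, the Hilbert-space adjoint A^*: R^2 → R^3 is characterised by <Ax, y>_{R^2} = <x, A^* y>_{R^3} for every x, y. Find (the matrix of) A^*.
A^* = A^T =
[[0, 3],
 [-1, -2],
 [-3, -2]]

For real matrices with standard dot products, the defining identity <Ax, y> = <x, A^* y> gives (Ax)^T y = x^T (A^*) y, i.e. x^T A^T y = x^T (A^*) y. Since this holds for all x, y, we must have A^* = A^T. Therefore
A^* =
[[0, 3],
 [-1, -2],
 [-3, -2]].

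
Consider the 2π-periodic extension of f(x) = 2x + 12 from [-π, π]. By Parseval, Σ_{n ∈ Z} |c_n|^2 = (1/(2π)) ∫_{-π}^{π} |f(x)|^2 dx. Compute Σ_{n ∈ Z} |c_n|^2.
Σ |c_n|^2 = 4π^2/3 + 144

Expand and integrate term by term over [-π, π]:
  ∫ (2x)^2 dx = 4·(2π^3/3); ∫ 2·2·(12)·x dx = 0 (odd integrand); ∫ 12^2 dx = 144·2π.
So (1/(2π)) ∫_{-π}^{π} (2x + 12)^2 dx = 4π^2/3 + 144 = 4π^2/3 + 144.
Parseval ⇒ Σ |c_n|^2 = 4π^2/3 + 144.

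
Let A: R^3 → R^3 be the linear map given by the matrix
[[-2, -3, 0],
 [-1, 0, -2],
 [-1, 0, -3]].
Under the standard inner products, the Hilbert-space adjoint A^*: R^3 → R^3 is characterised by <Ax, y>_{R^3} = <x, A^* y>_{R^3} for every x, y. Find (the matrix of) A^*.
A^* = A^T =
[[-2, -1, -1],
 [-3, 0, 0],
 [0, -2, -3]]

For real matrices with standard dot products, the defining identity <Ax, y> = <x, A^* y> gives (Ax)^T y = x^T (A^*) y, i.e. x^T A^T y = x^T (A^*) y. Since this holds for all x, y, we must have A^* = A^T. Therefore
A^* =
[[-2, -1, -1],
 [-3, 0, 0],
 [0, -2, -3]].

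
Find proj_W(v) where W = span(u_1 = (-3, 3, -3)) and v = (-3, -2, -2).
proj_W(v) = (-1, 1, -1)

Set up U = [u_1 | ... | u_1] ∈ R^(3×1). The projector onto W = col(U) is P = U (U^T U)^(-1) U^T.
Compute U^T U =
  [27],
and U^T v = (9).
Solve U^T U · c = U^T v for the coefficients: c = (1/3). The projection is proj_W(v) = U c.
Check: (v - proj_W(v)) · u_1 = 0  (should be 0).
Result: proj_W(v) = (-1, 1, -1).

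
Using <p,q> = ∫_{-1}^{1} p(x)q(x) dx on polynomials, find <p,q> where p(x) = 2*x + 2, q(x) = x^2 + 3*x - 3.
<p,q> = -20/3

Expand the product: p(x)·q(x) = 2*x^3 + 8*x^2 - 6.
∫_{-1}^{1} of each monomial x^k gives [2/(k+1) if k even, 0 if k odd]. Integrating term-by-term (or equivalently evaluating the antiderivative F(x) = x^4/2 + 8*x^3/3 - 6*x at the endpoints):
  F(1) − F(−1) = -17/6 − (23/6) = -20/3.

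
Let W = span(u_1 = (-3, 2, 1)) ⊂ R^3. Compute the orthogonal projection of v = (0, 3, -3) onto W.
proj_W(v) = (-9/14, 3/7, 3/14)

Set up U = [u_1 | ... | u_1] ∈ R^(3×1). The projector onto W = col(U) is P = U (U^T U)^(-1) U^T.
Compute U^T U =
  [14],
and U^T v = (3).
Solve U^T U · c = U^T v for the coefficients: c = (3/14). The projection is proj_W(v) = U c.
Check: (v - proj_W(v)) · u_1 = 0  (should be 0).
Result: proj_W(v) = (-9/14, 3/7, 3/14).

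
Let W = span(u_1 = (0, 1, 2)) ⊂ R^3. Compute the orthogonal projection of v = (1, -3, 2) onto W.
proj_W(v) = (0, 1/5, 2/5)

Set up U = [u_1 | ... | u_1] ∈ R^(3×1). The projector onto W = col(U) is P = U (U^T U)^(-1) U^T.
Compute U^T U =
  [5],
and U^T v = (1).
Solve U^T U · c = U^T v for the coefficients: c = (1/5). The projection is proj_W(v) = U c.
Check: (v - proj_W(v)) · u_1 = 0  (should be 0).
Result: proj_W(v) = (0, 1/5, 2/5).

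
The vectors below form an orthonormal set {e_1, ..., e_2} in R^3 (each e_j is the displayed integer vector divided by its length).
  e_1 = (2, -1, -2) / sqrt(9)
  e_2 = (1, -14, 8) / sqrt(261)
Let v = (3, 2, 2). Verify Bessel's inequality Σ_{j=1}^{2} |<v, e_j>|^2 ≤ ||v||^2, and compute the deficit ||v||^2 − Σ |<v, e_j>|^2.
Σ |<v, e_j>|^2 = 9/29; ||v||^2 = 17; deficit = 484/29

Write each e_j = u_j / sqrt(<u_j, u_j>) where u_j is the displayed integer vector. Then <v, e_j> = <v, u_j> / sqrt(<u_j, u_j>), so |<v, e_j>|^2 = <v, u_j>^2 / <u_j, u_j>.
Coefficients: <v, e_1> = 0/sqrt(9), <v, e_2> = -9/sqrt(261).
Square and sum: Σ |<v, e_j>|^2 = 9/29.
Compute ||v||^2 = v·v = 17.
Deficit = 17 − 9/29 = 484/29 ≥ 0, confirming Bessel's inequality. (The deficit equals ||v − Σ <v,e_j> e_j||^2, the squared distance from v to span{e_j}.)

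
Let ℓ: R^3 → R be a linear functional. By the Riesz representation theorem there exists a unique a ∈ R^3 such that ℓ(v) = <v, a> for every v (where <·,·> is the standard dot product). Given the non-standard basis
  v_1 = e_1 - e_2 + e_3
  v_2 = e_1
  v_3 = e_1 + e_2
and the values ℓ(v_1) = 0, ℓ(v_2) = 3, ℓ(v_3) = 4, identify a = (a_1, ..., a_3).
a = (3, 1, -2)

Write a = (a_1, ..., a_3) in the standard basis. For each basis vector v_i, ℓ(v_i) = <v_i, a> is a linear equation in the a_j's. Collect the n equations into a matrix system V a = ℓ, where row i of V is v_i (expressed in the standard basis). Since V is invertible (lower-triangular with 1s on the diagonal, up to permutation), solve by back-substitution:
  V =
[[1, -1, 1],
 [1, 0, 0],
 [1, 1, 0]]
  V a = (0, 3, 4)
Solving gives a = (3, 1, -2).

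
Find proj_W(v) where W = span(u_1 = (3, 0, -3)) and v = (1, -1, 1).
proj_W(v) = (0, 0, 0)

Set up U = [u_1 | ... | u_1] ∈ R^(3×1). The projector onto W = col(U) is P = U (U^T U)^(-1) U^T.
Compute U^T U =
  [18],
and U^T v = (0).
Solve U^T U · c = U^T v for the coefficients: c = (0). The projection is proj_W(v) = U c.
Check: (v - proj_W(v)) · u_1 = 0  (should be 0).
Result: proj_W(v) = (0, 0, 0).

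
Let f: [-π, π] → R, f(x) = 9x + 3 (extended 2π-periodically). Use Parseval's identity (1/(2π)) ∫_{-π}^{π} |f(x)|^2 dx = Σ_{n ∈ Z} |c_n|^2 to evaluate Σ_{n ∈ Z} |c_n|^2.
Σ |c_n|^2 = 27π^2 + 9

Expand and integrate term by term over [-π, π]:
  ∫ (9x)^2 dx = 81·(2π^3/3); ∫ 2·9·(3)·x dx = 0 (odd integrand); ∫ 3^2 dx = 9·2π.
So (1/(2π)) ∫_{-π}^{π} (9x + 3)^2 dx = 81π^2/3 + 9 = 27π^2 + 9.
Parseval ⇒ Σ |c_n|^2 = 27π^2 + 9.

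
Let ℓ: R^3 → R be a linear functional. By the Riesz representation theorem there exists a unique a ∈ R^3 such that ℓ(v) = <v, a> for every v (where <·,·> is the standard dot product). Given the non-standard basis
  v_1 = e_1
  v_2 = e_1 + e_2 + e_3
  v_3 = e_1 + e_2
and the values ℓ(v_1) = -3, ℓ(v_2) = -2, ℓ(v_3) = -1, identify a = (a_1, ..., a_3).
a = (-3, 2, -1)

Write a = (a_1, ..., a_3) in the standard basis. For each basis vector v_i, ℓ(v_i) = <v_i, a> is a linear equation in the a_j's. Collect the n equations into a matrix system V a = ℓ, where row i of V is v_i (expressed in the standard basis). Since V is invertible (lower-triangular with 1s on the diagonal, up to permutation), solve by back-substitution:
  V =
[[1, 0, 0],
 [1, 1, 1],
 [1, 1, 0]]
  V a = (-3, -2, -1)
Solving gives a = (-3, 2, -1).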